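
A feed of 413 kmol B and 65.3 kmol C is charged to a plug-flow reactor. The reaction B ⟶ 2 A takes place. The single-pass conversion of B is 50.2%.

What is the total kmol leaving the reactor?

686 kmol

B reacted = 0.502 × 413 = 207.3 kmol; ν_B = −1, so ξ = 207.3/1 = 207.3 kmol.
Outlet amounts (n = n₀ + ν ξ):
  B: 413 − 1(207.3) = 205.7
  A: 0 + 2(207.3) = 414.7
  C: 65.3 (inert)
Total out = 205.7 + 414.7 + 65.3 = 685.6 kmol.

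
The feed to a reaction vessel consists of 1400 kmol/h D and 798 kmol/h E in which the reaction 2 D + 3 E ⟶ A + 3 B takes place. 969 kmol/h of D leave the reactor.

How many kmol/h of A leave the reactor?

For D: n = n₀ − 2ξ → 969 = 1400 − 2ξ, giving ξ = 215.5 kmol/h.
Outlet amounts (n = n₀ + ν ξ):
  D: 1400 − 2(215.5) = 969
  E: 798 − 3(215.5) = 151.5
  A: 0 + 1(215.5) = 215.5
  B: 0 + 3(215.5) = 646.5

216 kmol/h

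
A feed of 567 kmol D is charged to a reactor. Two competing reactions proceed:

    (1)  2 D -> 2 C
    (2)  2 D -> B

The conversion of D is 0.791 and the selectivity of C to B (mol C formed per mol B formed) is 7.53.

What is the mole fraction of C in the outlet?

Conversion of D: D consumed = 0.791 × 567 = 448.5 kmol = 2ξ₁ + 2ξ₂.
Selectivity: 2ξ₁ / (1ξ₂) = 7.53 → ξ₁ = 3.765 ξ₂.
Substitute: (2·3.765 + 2) ξ₂ = 448.5 → ξ₂ = 47.06 kmol, ξ₁ = 177.2 kmol.
Outlet amounts (n = n₀ + Σ ν·ξ):
  D: 567 − 2(177.2) − 2(47.06) = 118.5
  C: 0 + 2(177.2) = 354.4
  B: 0 + 1(47.06) = 47.06
Total out = 519.9 kmol; y_C = 354.4 / 519.9 = 0.6816.

0.682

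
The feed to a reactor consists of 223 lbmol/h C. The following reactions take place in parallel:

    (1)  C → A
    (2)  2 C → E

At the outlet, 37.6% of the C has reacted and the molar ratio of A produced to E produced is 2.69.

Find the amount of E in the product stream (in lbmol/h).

Conversion of C: C consumed = 0.376 × 223 = 83.85 lbmol/h = 1ξ₁ + 2ξ₂.
Selectivity: 1ξ₁ / (1ξ₂) = 2.69 → ξ₁ = 2.69 ξ₂.
Substitute: (1·2.69 + 2) ξ₂ = 83.85 → ξ₂ = 17.88 lbmol/h, ξ₁ = 48.09 lbmol/h.
Outlet amounts (n = n₀ + Σ ν·ξ):
  C: 223 − 1(48.09) − 2(17.88) = 139.2
  A: 0 + 1(48.09) = 48.09
  E: 0 + 1(17.88) = 17.88

17.9 lbmol/h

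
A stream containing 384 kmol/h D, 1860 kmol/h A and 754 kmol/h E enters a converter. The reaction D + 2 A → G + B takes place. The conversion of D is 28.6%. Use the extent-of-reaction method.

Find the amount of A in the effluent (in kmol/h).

D reacted = 0.286 × 384 = 109.8 kmol/h; ν_D = −1, so ξ = 109.8/1 = 109.8 kmol/h.
Outlet amounts (n = n₀ + ν ξ):
  D: 384 − 1(109.8) = 274.2
  A: 1860 − 2(109.8) = 1640
  G: 0 + 1(109.8) = 109.8
  B: 0 + 1(109.8) = 109.8
  E: 754 (inert)

1640 kmol/h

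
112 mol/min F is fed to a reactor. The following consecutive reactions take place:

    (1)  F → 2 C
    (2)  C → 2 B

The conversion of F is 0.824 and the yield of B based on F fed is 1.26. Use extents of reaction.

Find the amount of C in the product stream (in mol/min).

Conversion of F: F consumed = 1ξ₁ = 0.824 × 112 → ξ₁ = 92.29 mol/min.
Yield of B: 2ξ₂ / 112 = 1.26 → ξ₂ = 70.56 mol/min.
Outlet amounts (n = n₀ + Σ ν·ξ):
  F: 112 − 1(92.29) = 19.71
  C: 0 + 2(92.29) − 1(70.56) = 114
  B: 0 + 2(70.56) = 141.1

114 mol/min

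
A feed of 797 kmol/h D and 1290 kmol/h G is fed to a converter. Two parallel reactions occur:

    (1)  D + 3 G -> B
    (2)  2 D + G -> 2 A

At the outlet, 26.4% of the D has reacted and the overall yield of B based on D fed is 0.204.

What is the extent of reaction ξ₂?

ξ₂ = 23.9 kmol/h

Yield of B: 1ξ₁ / 797 = 0.204 → ξ₁ = 162.6 kmol/h.
Conversion of D: 1ξ₁ + 2ξ₂ = 0.264 × 797 = 210.4 → ξ₂ = 23.91 kmol/h.
Outlet amounts (n = n₀ + Σ ν·ξ):
  D: 797 − 1(162.6) − 2(23.91) = 586.6
  G: 1290 − 3(162.6) − 1(23.91) = 778.3
  B: 0 + 1(162.6) = 162.6
  A: 0 + 2(23.91) = 47.82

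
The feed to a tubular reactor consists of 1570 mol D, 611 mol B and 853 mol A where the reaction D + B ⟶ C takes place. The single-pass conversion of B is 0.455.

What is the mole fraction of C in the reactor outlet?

B reacted = 0.455 × 611 = 278 mol; ν_B = −1, so ξ = 278/1 = 278 mol.
Outlet amounts (n = n₀ + ν ξ):
  D: 1570 − 1(278) = 1292
  B: 611 − 1(278) = 333
  C: 0 + 1(278) = 278
  A: 853 (inert)
Total out = 2756 mol; y_C = 278 / 2756 = 0.1009.

0.101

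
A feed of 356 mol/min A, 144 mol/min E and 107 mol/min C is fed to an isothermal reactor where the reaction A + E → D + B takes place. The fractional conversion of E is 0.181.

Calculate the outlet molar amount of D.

E reacted = 0.181 × 144 = 26.06 mol/min; ν_E = −1, so ξ = 26.06/1 = 26.06 mol/min.
Outlet amounts (n = n₀ + ν ξ):
  A: 356 − 1(26.06) = 329.9
  E: 144 − 1(26.06) = 117.9
  D: 0 + 1(26.06) = 26.06
  B: 0 + 1(26.06) = 26.06
  C: 107 (inert)

26.1 mol/min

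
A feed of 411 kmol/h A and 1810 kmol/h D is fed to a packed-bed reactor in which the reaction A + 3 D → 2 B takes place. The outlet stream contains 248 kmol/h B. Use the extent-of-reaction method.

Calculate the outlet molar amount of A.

For B: n = n₀ + 2ξ → 248 = 0 + 2ξ, giving ξ = 124 kmol/h.
Outlet amounts (n = n₀ + ν ξ):
  A: 411 − 1(124) = 287
  D: 1810 − 3(124) = 1438
  B: 0 + 2(124) = 248

287 kmol/h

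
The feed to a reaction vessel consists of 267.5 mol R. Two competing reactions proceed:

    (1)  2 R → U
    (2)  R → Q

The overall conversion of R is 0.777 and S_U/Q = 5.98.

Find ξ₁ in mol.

ξ₁ = 95.9 mol

Conversion of R: R consumed = 0.777 × 267.5 = 207.8 mol = 2ξ₁ + 1ξ₂.
Selectivity: 1ξ₁ / (1ξ₂) = 5.98 → ξ₁ = 5.98 ξ₂.
Substitute: (2·5.98 + 1) ξ₂ = 207.8 → ξ₂ = 16.04 mol, ξ₁ = 95.9 mol.
Outlet amounts (n = n₀ + Σ ν·ξ):
  R: 267.5 − 2(95.9) − 1(16.04) = 59.65
  U: 0 + 1(95.9) = 95.9
  Q: 0 + 1(16.04) = 16.04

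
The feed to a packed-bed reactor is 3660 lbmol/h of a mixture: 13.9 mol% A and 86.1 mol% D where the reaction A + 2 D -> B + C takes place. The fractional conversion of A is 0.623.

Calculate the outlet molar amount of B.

317 lbmol/h

A reacted = 0.623 × 508.7 = 316.9 lbmol/h; ν_A = −1, so ξ = 316.9/1 = 316.9 lbmol/h.
Outlet amounts (n = n₀ + ν ξ):
  A: 508.7 − 1(316.9) = 191.8
  D: 3151 − 2(316.9) = 2517
  B: 0 + 1(316.9) = 316.9
  C: 0 + 1(316.9) = 316.9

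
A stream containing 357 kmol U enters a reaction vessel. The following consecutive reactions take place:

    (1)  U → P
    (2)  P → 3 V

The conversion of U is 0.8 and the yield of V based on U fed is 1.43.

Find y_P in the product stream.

0.166

Conversion of U: U consumed = 1ξ₁ = 0.8 × 357 → ξ₁ = 285.6 kmol.
Yield of V: 3ξ₂ / 357 = 1.43 → ξ₂ = 170.2 kmol.
Outlet amounts (n = n₀ + Σ ν·ξ):
  U: 357 − 1(285.6) = 71.4
  P: 0 + 1(285.6) − 1(170.2) = 115.4
  V: 0 + 3(170.2) = 510.5
Total out = 697.3 kmol; y_P = 115.4 / 697.3 = 0.1655.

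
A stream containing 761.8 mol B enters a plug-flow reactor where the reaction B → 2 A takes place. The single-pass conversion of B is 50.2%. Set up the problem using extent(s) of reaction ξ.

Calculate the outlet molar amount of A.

765 mol

B reacted = 0.502 × 761.8 = 382.4 mol; ν_B = −1, so ξ = 382.4/1 = 382.4 mol.
Outlet amounts (n = n₀ + ν ξ):
  B: 761.8 − 1(382.4) = 379.4
  A: 0 + 2(382.4) = 764.8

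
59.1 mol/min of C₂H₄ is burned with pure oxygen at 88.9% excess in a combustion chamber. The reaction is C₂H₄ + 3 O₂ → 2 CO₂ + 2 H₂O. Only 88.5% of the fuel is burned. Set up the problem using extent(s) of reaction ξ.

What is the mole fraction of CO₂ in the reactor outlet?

Stoichiometric O₂ = 3 × 59.1 = 177.3 mol/min; O₂ fed = 177.3 × 1.889 = 334.9 mol/min.
Fuel reacted = 0.885 × 59.1 → ξ = 52.3 mol/min.
Outlet (n = n₀ + ν ξ):
  C₂H₄: 59.1 − 1(52.3) = 6.797
  O₂: 334.9 − 3(52.3) = 178
  CO₂: 0 + 2(52.3) = 104.6
  H₂O: 0 + 2(52.3) = 104.6
Total out = 394 mol/min; y_CO₂ = 104.6 / 394 = 0.2655.

0.265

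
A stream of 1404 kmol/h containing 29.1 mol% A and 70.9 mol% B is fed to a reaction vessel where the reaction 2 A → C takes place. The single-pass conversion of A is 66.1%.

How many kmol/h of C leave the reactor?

135 kmol/h

A reacted = 0.661 × 408.6 = 270.1 kmol/h; ν_A = −2, so ξ = 270.1/2 = 135 kmol/h.
Outlet amounts (n = n₀ + ν ξ):
  A: 408.6 − 2(135) = 138.5
  C: 0 + 1(135) = 135
  B: 995.4 (inert)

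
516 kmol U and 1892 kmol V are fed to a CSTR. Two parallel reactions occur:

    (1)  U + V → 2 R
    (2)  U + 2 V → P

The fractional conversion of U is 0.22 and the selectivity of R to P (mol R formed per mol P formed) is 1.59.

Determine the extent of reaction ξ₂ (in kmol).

ξ₂ = 63.2 kmol

Conversion of U: U consumed = 0.22 × 516 = 113.5 kmol = 1ξ₁ + 1ξ₂.
Selectivity: 2ξ₁ / (1ξ₂) = 1.59 → ξ₁ = 0.795 ξ₂.
Substitute: (1·0.795 + 1) ξ₂ = 113.5 → ξ₂ = 63.24 kmol, ξ₁ = 50.28 kmol.
Outlet amounts (n = n₀ + Σ ν·ξ):
  U: 516 − 1(50.28) − 1(63.24) = 402.5
  V: 1892 − 1(50.28) − 2(63.24) = 1715
  R: 0 + 2(50.28) = 100.6
  P: 0 + 1(63.24) = 63.24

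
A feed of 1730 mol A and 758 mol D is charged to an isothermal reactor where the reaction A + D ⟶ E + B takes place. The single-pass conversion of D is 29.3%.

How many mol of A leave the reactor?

1510 mol

D reacted = 0.293 × 758 = 222.1 mol; ν_D = −1, so ξ = 222.1/1 = 222.1 mol.
Outlet amounts (n = n₀ + ν ξ):
  A: 1730 − 1(222.1) = 1508
  D: 758 − 1(222.1) = 535.9
  E: 0 + 1(222.1) = 222.1
  B: 0 + 1(222.1) = 222.1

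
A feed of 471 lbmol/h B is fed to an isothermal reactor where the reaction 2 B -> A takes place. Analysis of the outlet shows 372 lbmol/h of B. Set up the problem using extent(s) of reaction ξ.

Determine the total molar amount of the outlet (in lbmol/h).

422 lbmol/h

For B: n = n₀ − 2ξ → 372 = 471 − 2ξ, giving ξ = 49.5 lbmol/h.
Outlet amounts (n = n₀ + ν ξ):
  B: 471 − 2(49.5) = 372
  A: 0 + 1(49.5) = 49.5
Total out = 372 + 49.5 = 421.5 lbmol/h.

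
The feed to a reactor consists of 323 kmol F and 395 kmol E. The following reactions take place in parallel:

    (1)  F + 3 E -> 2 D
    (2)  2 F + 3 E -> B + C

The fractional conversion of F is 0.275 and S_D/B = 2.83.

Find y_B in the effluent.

0.0459

Conversion of F: F consumed = 0.275 × 323 = 88.83 kmol = 1ξ₁ + 2ξ₂.
Selectivity: 2ξ₁ / (1ξ₂) = 2.83 → ξ₁ = 1.415 ξ₂.
Substitute: (1·1.415 + 2) ξ₂ = 88.83 → ξ₂ = 26.01 kmol, ξ₁ = 36.8 kmol.
Outlet amounts (n = n₀ + Σ ν·ξ):
  F: 323 − 1(36.8) − 2(26.01) = 234.2
  E: 395 − 3(36.8) − 3(26.01) = 206.6
  D: 0 + 2(36.8) = 73.61
  B: 0 + 1(26.01) = 26.01
  C: 0 + 1(26.01) = 26.01
Total out = 566.4 kmol; y_B = 26.01 / 566.4 = 0.04593.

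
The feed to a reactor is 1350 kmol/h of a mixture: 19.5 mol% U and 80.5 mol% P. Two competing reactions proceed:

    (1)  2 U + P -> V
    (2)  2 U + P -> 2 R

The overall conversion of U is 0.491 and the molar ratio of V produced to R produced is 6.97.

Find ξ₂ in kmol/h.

ξ₂ = 4.33 kmol/h

Conversion of U: U consumed = 0.491 × 263.2 = 129.3 kmol/h = 2ξ₁ + 2ξ₂.
Selectivity: 1ξ₁ / (2ξ₂) = 6.97 → ξ₁ = 13.94 ξ₂.
Substitute: (2·13.94 + 2) ξ₂ = 129.3 → ξ₂ = 4.326 kmol/h, ξ₁ = 60.3 kmol/h.
Outlet amounts (n = n₀ + Σ ν·ξ):
  U: 263.2 − 2(60.3) − 2(4.326) = 134
  P: 1087 − 1(60.3) − 1(4.326) = 1022
  V: 0 + 1(60.3) = 60.3
  R: 0 + 2(4.326) = 8.652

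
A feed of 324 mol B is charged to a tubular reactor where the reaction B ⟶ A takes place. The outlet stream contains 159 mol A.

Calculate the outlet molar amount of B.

165 mol

For A: n = n₀ + 1ξ → 159 = 0 + 1ξ, giving ξ = 159 mol.
Outlet amounts (n = n₀ + ν ξ):
  B: 324 − 1(159) = 165
  A: 0 + 1(159) = 159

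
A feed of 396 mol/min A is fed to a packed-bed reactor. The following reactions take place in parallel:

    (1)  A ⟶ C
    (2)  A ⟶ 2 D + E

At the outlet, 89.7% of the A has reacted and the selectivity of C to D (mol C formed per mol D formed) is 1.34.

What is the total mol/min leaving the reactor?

Conversion of A: A consumed = 0.897 × 396 = 355.2 mol/min = 1ξ₁ + 1ξ₂.
Selectivity: 1ξ₁ / (2ξ₂) = 1.34 → ξ₁ = 2.68 ξ₂.
Substitute: (1·2.68 + 1) ξ₂ = 355.2 → ξ₂ = 96.52 mol/min, ξ₁ = 258.7 mol/min.
Outlet amounts (n = n₀ + Σ ν·ξ):
  A: 396 − 1(258.7) − 1(96.52) = 40.79
  C: 0 + 1(258.7) = 258.7
  D: 0 + 2(96.52) = 193
  E: 0 + 1(96.52) = 96.52
Total out = 40.79 + 258.7 + 193 + 96.52 = 589 mol/min.

589 mol/min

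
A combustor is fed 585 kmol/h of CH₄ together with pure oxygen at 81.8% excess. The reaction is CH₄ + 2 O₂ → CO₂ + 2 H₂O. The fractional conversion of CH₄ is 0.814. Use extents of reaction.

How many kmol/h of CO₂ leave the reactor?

Stoichiometric O₂ = 2 × 585 = 1170 kmol/h; O₂ fed = 1170 × 1.818 = 2127 kmol/h.
Fuel reacted = 0.814 × 585 → ξ = 476.2 kmol/h.
Outlet (n = n₀ + ν ξ):
  CH₄: 585 − 1(476.2) = 108.8
  O₂: 2127 − 2(476.2) = 1175
  CO₂: 0 + 1(476.2) = 476.2
  H₂O: 0 + 2(476.2) = 952.4

476 kmol/h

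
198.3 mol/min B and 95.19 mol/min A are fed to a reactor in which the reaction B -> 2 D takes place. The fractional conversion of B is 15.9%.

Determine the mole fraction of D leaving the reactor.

0.194

B reacted = 0.159 × 198.3 = 31.53 mol/min; ν_B = −1, so ξ = 31.53/1 = 31.53 mol/min.
Outlet amounts (n = n₀ + ν ξ):
  B: 198.3 − 1(31.53) = 166.8
  D: 0 + 2(31.53) = 63.06
  A: 95.19 (inert)
Total out = 325 mol/min; y_D = 63.06 / 325 = 0.194.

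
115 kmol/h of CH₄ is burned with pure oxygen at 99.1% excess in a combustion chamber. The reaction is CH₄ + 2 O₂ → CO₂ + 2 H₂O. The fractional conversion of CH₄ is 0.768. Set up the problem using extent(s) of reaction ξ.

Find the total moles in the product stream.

573 kmol/h

Stoichiometric O₂ = 2 × 115 = 230 kmol/h; O₂ fed = 230 × 1.991 = 457.9 kmol/h.
Fuel reacted = 0.768 × 115 → ξ = 88.32 kmol/h.
Outlet (n = n₀ + ν ξ):
  CH₄: 115 − 1(88.32) = 26.68
  O₂: 457.9 − 2(88.32) = 281.3
  CO₂: 0 + 1(88.32) = 88.32
  H₂O: 0 + 2(88.32) = 176.6
Total out = 26.68 + 281.3 + 88.32 + 176.6 = 572.9 kmol/h.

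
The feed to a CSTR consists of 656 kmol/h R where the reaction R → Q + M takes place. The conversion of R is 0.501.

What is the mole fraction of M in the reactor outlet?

0.334

R reacted = 0.501 × 656 = 328.7 kmol/h; ν_R = −1, so ξ = 328.7/1 = 328.7 kmol/h.
Outlet amounts (n = n₀ + ν ξ):
  R: 656 − 1(328.7) = 327.3
  Q: 0 + 1(328.7) = 328.7
  M: 0 + 1(328.7) = 328.7
Total out = 984.7 kmol/h; y_M = 328.7 / 984.7 = 0.3338.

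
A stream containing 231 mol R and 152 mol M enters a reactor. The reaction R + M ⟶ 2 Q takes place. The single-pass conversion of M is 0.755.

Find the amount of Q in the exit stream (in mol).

230 mol

M reacted = 0.755 × 152 = 114.8 mol; ν_M = −1, so ξ = 114.8/1 = 114.8 mol.
Outlet amounts (n = n₀ + ν ξ):
  R: 231 − 1(114.8) = 116.2
  M: 152 − 1(114.8) = 37.24
  Q: 0 + 2(114.8) = 229.5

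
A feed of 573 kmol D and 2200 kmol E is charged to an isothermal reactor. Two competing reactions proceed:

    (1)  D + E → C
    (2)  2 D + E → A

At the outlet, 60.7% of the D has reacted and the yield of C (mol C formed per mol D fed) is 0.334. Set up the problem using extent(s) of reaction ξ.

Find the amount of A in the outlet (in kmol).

78.2 kmol

Yield of C: 1ξ₁ / 573 = 0.334 → ξ₁ = 191.4 kmol.
Conversion of D: 1ξ₁ + 2ξ₂ = 0.607 × 573 = 347.8 → ξ₂ = 78.21 kmol.
Outlet amounts (n = n₀ + Σ ν·ξ):
  D: 573 − 1(191.4) − 2(78.21) = 225.2
  E: 2200 − 1(191.4) − 1(78.21) = 1930
  C: 0 + 1(191.4) = 191.4
  A: 0 + 1(78.21) = 78.21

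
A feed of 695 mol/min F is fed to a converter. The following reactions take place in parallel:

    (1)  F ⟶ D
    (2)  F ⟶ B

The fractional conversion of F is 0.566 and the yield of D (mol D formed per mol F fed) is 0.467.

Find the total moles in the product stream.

Yield of D: 1ξ₁ / 695 = 0.467 → ξ₁ = 324.6 mol/min.
Conversion of F: 1ξ₁ + 1ξ₂ = 0.566 × 695 = 393.4 → ξ₂ = 68.8 mol/min.
Outlet amounts (n = n₀ + Σ ν·ξ):
  F: 695 − 1(324.6) − 1(68.8) = 301.6
  D: 0 + 1(324.6) = 324.6
  B: 0 + 1(68.8) = 68.8
Total out = 301.6 + 324.6 + 68.8 = 695 mol/min.

695 mol/min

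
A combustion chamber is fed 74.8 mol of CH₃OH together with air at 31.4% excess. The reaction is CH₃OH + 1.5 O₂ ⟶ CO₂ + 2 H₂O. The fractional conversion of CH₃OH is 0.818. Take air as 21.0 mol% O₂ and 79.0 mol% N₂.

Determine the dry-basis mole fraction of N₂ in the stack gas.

0.81

Stoichiometric O₂ = 1.5 × 74.8 = 112.2 mol; O₂ fed = 112.2 × 1.314 = 147.4 mol.
N₂ fed = 147.4 × 79/21 = 554.6 mol.
Fuel reacted = 0.818 × 74.8 → ξ = 61.19 mol.
Outlet (n = n₀ + ν ξ):
  CH₃OH: 74.8 − 1(61.19) = 13.61
  O₂: 147.4 − 1.5(61.19) = 55.65
  N₂: 554.6 (inert)
  CO₂: 0 + 1(61.19) = 61.19
  H₂O: 0 + 2(61.19) = 122.4
Dry total = 685.1 mol; y_N₂ (dry) = 554.6 / 685.1 = 0.8096.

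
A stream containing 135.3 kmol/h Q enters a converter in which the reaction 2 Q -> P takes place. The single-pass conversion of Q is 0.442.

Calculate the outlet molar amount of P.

29.9 kmol/h

Q reacted = 0.442 × 135.3 = 59.8 kmol/h; ν_Q = −2, so ξ = 59.8/2 = 29.9 kmol/h.
Outlet amounts (n = n₀ + ν ξ):
  Q: 135.3 − 2(29.9) = 75.5
  P: 0 + 1(29.9) = 29.9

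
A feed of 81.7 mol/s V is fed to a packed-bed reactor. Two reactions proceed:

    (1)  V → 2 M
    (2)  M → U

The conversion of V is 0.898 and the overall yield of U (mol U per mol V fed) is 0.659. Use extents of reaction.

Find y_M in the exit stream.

Conversion of V: V consumed = 1ξ₁ = 0.898 × 81.7 → ξ₁ = 73.37 mol/s.
Yield of U: 1ξ₂ / 81.7 = 0.659 → ξ₂ = 53.84 mol/s.
Outlet amounts (n = n₀ + Σ ν·ξ):
  V: 81.7 − 1(73.37) = 8.333
  M: 0 + 2(73.37) − 1(53.84) = 92.89
  U: 0 + 1(53.84) = 53.84
Total out = 155.1 mol/s; y_M = 92.89 / 155.1 = 0.5991.

0.599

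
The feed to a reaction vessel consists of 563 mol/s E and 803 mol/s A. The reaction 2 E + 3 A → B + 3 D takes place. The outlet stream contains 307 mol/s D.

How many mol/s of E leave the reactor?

For D: n = n₀ + 3ξ → 307 = 0 + 3ξ, giving ξ = 102.3 mol/s.
Outlet amounts (n = n₀ + ν ξ):
  E: 563 − 2(102.3) = 358.3
  A: 803 − 3(102.3) = 496
  B: 0 + 1(102.3) = 102.3
  D: 0 + 3(102.3) = 307

358 mol/s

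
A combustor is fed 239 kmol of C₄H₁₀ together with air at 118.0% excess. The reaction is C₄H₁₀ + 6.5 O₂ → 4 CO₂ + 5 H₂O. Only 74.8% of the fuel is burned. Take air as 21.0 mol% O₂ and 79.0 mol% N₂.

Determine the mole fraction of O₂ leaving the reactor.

0.134

Stoichiometric O₂ = 6.5 × 239 = 1554 kmol; O₂ fed = 1554 × 2.180 = 3387 kmol.
N₂ fed = 3387 × 79/21 = 12740 kmol.
Fuel reacted = 0.748 × 239 → ξ = 178.8 kmol.
Outlet (n = n₀ + ν ξ):
  C₄H₁₀: 239 − 1(178.8) = 60.23
  O₂: 3387 − 6.5(178.8) = 2225
  N₂: 12740 (inert)
  CO₂: 0 + 4(178.8) = 715.1
  H₂O: 0 + 5(178.8) = 893.9
Total out = 16630 kmol; y_O₂ = 2225 / 16630 = 0.1337.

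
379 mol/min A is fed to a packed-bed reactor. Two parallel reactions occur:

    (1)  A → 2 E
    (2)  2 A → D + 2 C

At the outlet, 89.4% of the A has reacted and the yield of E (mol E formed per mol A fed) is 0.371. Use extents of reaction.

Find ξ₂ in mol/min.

ξ₂ = 134 mol/min

Yield of E: 2ξ₁ / 379 = 0.371 → ξ₁ = 70.3 mol/min.
Conversion of A: 1ξ₁ + 2ξ₂ = 0.894 × 379 = 338.8 → ξ₂ = 134.3 mol/min.
Outlet amounts (n = n₀ + Σ ν·ξ):
  A: 379 − 1(70.3) − 2(134.3) = 40.17
  E: 0 + 2(70.3) = 140.6
  D: 0 + 1(134.3) = 134.3
  C: 0 + 2(134.3) = 268.5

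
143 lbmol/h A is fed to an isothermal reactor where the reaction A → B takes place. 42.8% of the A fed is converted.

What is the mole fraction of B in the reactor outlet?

A reacted = 0.428 × 143 = 61.2 lbmol/h; ν_A = −1, so ξ = 61.2/1 = 61.2 lbmol/h.
Outlet amounts (n = n₀ + ν ξ):
  A: 143 − 1(61.2) = 81.8
  B: 0 + 1(61.2) = 61.2
Total out = 143 lbmol/h; y_B = 61.2 / 143 = 0.428.

0.428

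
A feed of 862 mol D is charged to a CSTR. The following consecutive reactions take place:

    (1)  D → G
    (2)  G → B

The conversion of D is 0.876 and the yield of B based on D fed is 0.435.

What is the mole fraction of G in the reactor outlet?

0.441

Conversion of D: D consumed = 1ξ₁ = 0.876 × 862 → ξ₁ = 755.1 mol.
Yield of B: 1ξ₂ / 862 = 0.435 → ξ₂ = 375 mol.
Outlet amounts (n = n₀ + Σ ν·ξ):
  D: 862 − 1(755.1) = 106.9
  G: 0 + 1(755.1) − 1(375) = 380.1
  B: 0 + 1(375) = 375
Total out = 862 mol; y_G = 380.1 / 862 = 0.441.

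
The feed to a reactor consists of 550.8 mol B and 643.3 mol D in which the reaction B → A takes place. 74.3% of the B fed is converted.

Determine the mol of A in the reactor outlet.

409 mol

B reacted = 0.743 × 550.8 = 409.2 mol; ν_B = −1, so ξ = 409.2/1 = 409.2 mol.
Outlet amounts (n = n₀ + ν ξ):
  B: 550.8 − 1(409.2) = 141.6
  A: 0 + 1(409.2) = 409.2
  D: 643.3 (inert)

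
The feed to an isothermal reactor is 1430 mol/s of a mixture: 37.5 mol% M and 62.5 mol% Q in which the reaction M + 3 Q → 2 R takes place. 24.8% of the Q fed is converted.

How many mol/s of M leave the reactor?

Q reacted = 0.248 × 893.8 = 221.7 mol/s; ν_Q = −3, so ξ = 221.7/3 = 73.88 mol/s.
Outlet amounts (n = n₀ + ν ξ):
  M: 536.2 − 1(73.88) = 462.4
  Q: 893.8 − 3(73.88) = 672.1
  R: 0 + 2(73.88) = 147.8

462 mol/s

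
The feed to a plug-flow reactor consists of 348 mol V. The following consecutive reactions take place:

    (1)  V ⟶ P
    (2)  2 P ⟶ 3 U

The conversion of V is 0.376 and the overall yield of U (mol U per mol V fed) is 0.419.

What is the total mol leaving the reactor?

Conversion of V: V consumed = 1ξ₁ = 0.376 × 348 → ξ₁ = 130.8 mol.
Yield of U: 3ξ₂ / 348 = 0.419 → ξ₂ = 48.6 mol.
Outlet amounts (n = n₀ + Σ ν·ξ):
  V: 348 − 1(130.8) = 217.2
  P: 0 + 1(130.8) − 2(48.6) = 33.64
  U: 0 + 3(48.6) = 145.8
Total out = 217.2 + 33.64 + 145.8 = 396.6 mol.

397 mol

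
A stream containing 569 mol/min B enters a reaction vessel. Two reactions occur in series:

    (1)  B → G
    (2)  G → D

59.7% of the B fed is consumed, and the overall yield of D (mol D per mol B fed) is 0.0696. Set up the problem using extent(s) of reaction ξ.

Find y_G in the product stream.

Conversion of B: B consumed = 1ξ₁ = 0.597 × 569 → ξ₁ = 339.7 mol/min.
Yield of D: 1ξ₂ / 569 = 0.0696 → ξ₂ = 39.6 mol/min.
Outlet amounts (n = n₀ + Σ ν·ξ):
  B: 569 − 1(339.7) = 229.3
  G: 0 + 1(339.7) − 1(39.6) = 300.1
  D: 0 + 1(39.6) = 39.6
Total out = 569 mol/min; y_G = 300.1 / 569 = 0.5274.

0.527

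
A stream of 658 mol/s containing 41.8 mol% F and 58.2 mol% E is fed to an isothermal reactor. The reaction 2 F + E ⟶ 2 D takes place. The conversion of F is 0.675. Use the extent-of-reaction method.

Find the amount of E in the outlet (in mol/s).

290 mol/s

F reacted = 0.675 × 275 = 185.7 mol/s; ν_F = −2, so ξ = 185.7/2 = 92.83 mol/s.
Outlet amounts (n = n₀ + ν ξ):
  F: 275 − 2(92.83) = 89.39
  E: 383 − 1(92.83) = 290.1
  D: 0 + 2(92.83) = 185.7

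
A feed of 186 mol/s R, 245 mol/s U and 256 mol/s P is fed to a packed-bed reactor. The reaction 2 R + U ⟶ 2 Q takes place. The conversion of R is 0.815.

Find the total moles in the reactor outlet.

R reacted = 0.815 × 186 = 151.6 mol/s; ν_R = −2, so ξ = 151.6/2 = 75.8 mol/s.
Outlet amounts (n = n₀ + ν ξ):
  R: 186 − 2(75.8) = 34.41
  U: 245 − 1(75.8) = 169.2
  Q: 0 + 2(75.8) = 151.6
  P: 256 (inert)
Total out = 34.41 + 169.2 + 151.6 + 256 = 611.2 mol/s.

611 mol/s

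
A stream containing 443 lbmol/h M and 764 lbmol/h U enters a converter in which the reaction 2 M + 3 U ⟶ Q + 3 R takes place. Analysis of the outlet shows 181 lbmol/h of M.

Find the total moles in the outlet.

1080 lbmol/h

For M: n = n₀ − 2ξ → 181 = 443 − 2ξ, giving ξ = 131 lbmol/h.
Outlet amounts (n = n₀ + ν ξ):
  M: 443 − 2(131) = 181
  U: 764 − 3(131) = 371
  Q: 0 + 1(131) = 131
  R: 0 + 3(131) = 393
Total out = 181 + 371 + 131 + 393 = 1076 lbmol/h.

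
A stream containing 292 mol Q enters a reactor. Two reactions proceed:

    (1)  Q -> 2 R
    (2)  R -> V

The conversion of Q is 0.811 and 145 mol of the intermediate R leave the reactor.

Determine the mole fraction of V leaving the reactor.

Conversion of Q: Q consumed = 1ξ₁ = 0.811 × 292 → ξ₁ = 236.8 mol.
R balance: n_R = 0 + 2ξ₁ − 1ξ₂ = 145 → ξ₂ = (2·236.8 − 145)/1 = 328.6 mol.
Outlet amounts (n = n₀ + Σ ν·ξ):
  Q: 292 − 1(236.8) = 55.19
  R: 0 + 2(236.8) − 1(328.6) = 145
  V: 0 + 1(328.6) = 328.6
Total out = 528.8 mol; y_V = 328.6 / 528.8 = 0.6214.

0.621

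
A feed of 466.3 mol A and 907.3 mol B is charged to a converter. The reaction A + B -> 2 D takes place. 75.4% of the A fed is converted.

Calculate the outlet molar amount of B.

A reacted = 0.754 × 466.3 = 351.6 mol; ν_A = −1, so ξ = 351.6/1 = 351.6 mol.
Outlet amounts (n = n₀ + ν ξ):
  A: 466.3 − 1(351.6) = 114.7
  B: 907.3 − 1(351.6) = 555.7
  D: 0 + 2(351.6) = 703.2

556 mol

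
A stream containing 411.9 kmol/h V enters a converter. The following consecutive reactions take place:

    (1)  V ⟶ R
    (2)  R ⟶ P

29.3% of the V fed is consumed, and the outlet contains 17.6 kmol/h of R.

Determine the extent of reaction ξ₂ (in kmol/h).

ξ₂ = 103 kmol/h

Conversion of V: V consumed = 1ξ₁ = 0.293 × 411.9 → ξ₁ = 120.7 kmol/h.
R balance: n_R = 0 + 1ξ₁ − 1ξ₂ = 17.6 → ξ₂ = (1·120.7 − 17.6)/1 = 103.1 kmol/h.
Outlet amounts (n = n₀ + Σ ν·ξ):
  V: 411.9 − 1(120.7) = 291.2
  R: 0 + 1(120.7) − 1(103.1) = 17.6
  P: 0 + 1(103.1) = 103.1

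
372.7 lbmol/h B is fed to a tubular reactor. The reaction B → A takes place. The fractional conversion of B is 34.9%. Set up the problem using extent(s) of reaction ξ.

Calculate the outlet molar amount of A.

130 lbmol/h

B reacted = 0.349 × 372.7 = 130.1 lbmol/h; ν_B = −1, so ξ = 130.1/1 = 130.1 lbmol/h.
Outlet amounts (n = n₀ + ν ξ):
  B: 372.7 − 1(130.1) = 242.6
  A: 0 + 1(130.1) = 130.1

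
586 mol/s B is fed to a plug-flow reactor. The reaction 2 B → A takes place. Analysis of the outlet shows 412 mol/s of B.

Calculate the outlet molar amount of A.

For B: n = n₀ − 2ξ → 412 = 586 − 2ξ, giving ξ = 87 mol/s.
Outlet amounts (n = n₀ + ν ξ):
  B: 586 − 2(87) = 412
  A: 0 + 1(87) = 87

87 mol/s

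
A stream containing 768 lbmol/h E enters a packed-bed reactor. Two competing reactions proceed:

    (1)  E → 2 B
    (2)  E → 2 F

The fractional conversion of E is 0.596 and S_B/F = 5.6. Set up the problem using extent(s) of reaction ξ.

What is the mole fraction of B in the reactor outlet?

0.634

Conversion of E: E consumed = 0.596 × 768 = 457.7 lbmol/h = 1ξ₁ + 1ξ₂.
Selectivity: 2ξ₁ / (2ξ₂) = 5.6 → ξ₁ = 5.6 ξ₂.
Substitute: (1·5.6 + 1) ξ₂ = 457.7 → ξ₂ = 69.35 lbmol/h, ξ₁ = 388.4 lbmol/h.
Outlet amounts (n = n₀ + Σ ν·ξ):
  E: 768 − 1(388.4) − 1(69.35) = 310.3
  B: 0 + 2(388.4) = 776.8
  F: 0 + 2(69.35) = 138.7
Total out = 1226 lbmol/h; y_B = 776.8 / 1226 = 0.6337.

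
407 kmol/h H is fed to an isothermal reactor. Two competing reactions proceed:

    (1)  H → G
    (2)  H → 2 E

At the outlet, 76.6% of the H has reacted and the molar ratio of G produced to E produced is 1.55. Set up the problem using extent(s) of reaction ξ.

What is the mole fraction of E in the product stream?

Conversion of H: H consumed = 0.766 × 407 = 311.8 kmol/h = 1ξ₁ + 1ξ₂.
Selectivity: 1ξ₁ / (2ξ₂) = 1.55 → ξ₁ = 3.1 ξ₂.
Substitute: (1·3.1 + 1) ξ₂ = 311.8 → ξ₂ = 76.04 kmol/h, ξ₁ = 235.7 kmol/h.
Outlet amounts (n = n₀ + Σ ν·ξ):
  H: 407 − 1(235.7) − 1(76.04) = 95.24
  G: 0 + 1(235.7) = 235.7
  E: 0 + 2(76.04) = 152.1
Total out = 483 kmol/h; y_E = 152.1 / 483 = 0.3148.

0.315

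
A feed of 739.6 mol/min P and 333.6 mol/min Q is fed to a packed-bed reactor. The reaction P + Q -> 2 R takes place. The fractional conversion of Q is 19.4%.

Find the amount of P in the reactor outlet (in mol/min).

Q reacted = 0.194 × 333.6 = 64.72 mol/min; ν_Q = −1, so ξ = 64.72/1 = 64.72 mol/min.
Outlet amounts (n = n₀ + ν ξ):
  P: 739.6 − 1(64.72) = 674.9
  Q: 333.6 − 1(64.72) = 268.9
  R: 0 + 2(64.72) = 129.4

675 mol/min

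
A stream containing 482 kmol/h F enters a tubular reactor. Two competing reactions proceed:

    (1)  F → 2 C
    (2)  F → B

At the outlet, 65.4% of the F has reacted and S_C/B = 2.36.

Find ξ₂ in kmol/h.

Conversion of F: F consumed = 0.654 × 482 = 315.2 kmol/h = 1ξ₁ + 1ξ₂.
Selectivity: 2ξ₁ / (1ξ₂) = 2.36 → ξ₁ = 1.18 ξ₂.
Substitute: (1·1.18 + 1) ξ₂ = 315.2 → ξ₂ = 144.6 kmol/h, ξ₁ = 170.6 kmol/h.
Outlet amounts (n = n₀ + Σ ν·ξ):
  F: 482 − 1(170.6) − 1(144.6) = 166.8
  C: 0 + 2(170.6) = 341.3
  B: 0 + 1(144.6) = 144.6

ξ₂ = 145 kmol/h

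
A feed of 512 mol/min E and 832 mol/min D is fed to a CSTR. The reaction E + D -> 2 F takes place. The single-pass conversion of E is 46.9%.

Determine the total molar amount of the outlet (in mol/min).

1340 mol/min

E reacted = 0.469 × 512 = 240.1 mol/min; ν_E = −1, so ξ = 240.1/1 = 240.1 mol/min.
Outlet amounts (n = n₀ + ν ξ):
  E: 512 − 1(240.1) = 271.9
  D: 832 − 1(240.1) = 591.9
  F: 0 + 2(240.1) = 480.3
Total out = 271.9 + 591.9 + 480.3 = 1344 mol/min.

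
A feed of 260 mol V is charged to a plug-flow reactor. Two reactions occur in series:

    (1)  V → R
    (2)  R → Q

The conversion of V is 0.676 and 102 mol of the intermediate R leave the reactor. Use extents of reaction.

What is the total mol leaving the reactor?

Conversion of V: V consumed = 1ξ₁ = 0.676 × 260 → ξ₁ = 175.8 mol.
R balance: n_R = 0 + 1ξ₁ − 1ξ₂ = 102 → ξ₂ = (1·175.8 − 102)/1 = 73.76 mol.
Outlet amounts (n = n₀ + Σ ν·ξ):
  V: 260 − 1(175.8) = 84.24
  R: 0 + 1(175.8) − 1(73.76) = 102
  Q: 0 + 1(73.76) = 73.76
Total out = 84.24 + 102 + 73.76 = 260 mol.

260 mol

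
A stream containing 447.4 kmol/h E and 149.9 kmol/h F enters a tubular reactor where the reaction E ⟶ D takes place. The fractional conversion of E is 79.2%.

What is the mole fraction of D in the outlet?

E reacted = 0.792 × 447.4 = 354.3 kmol/h; ν_E = −1, so ξ = 354.3/1 = 354.3 kmol/h.
Outlet amounts (n = n₀ + ν ξ):
  E: 447.4 − 1(354.3) = 93.06
  D: 0 + 1(354.3) = 354.3
  F: 149.9 (inert)
Total out = 597.3 kmol/h; y_D = 354.3 / 597.3 = 0.5932.

0.593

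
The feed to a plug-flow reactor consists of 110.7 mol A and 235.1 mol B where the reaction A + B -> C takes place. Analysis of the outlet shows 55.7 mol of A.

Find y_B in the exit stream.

0.619

For A: n = n₀ − 1ξ → 55.7 = 110.7 − 1ξ, giving ξ = 55 mol.
Outlet amounts (n = n₀ + ν ξ):
  A: 110.7 − 1(55) = 55.7
  B: 235.1 − 1(55) = 180.1
  C: 0 + 1(55) = 55
Total out = 290.8 mol; y_B = 180.1 / 290.8 = 0.6193.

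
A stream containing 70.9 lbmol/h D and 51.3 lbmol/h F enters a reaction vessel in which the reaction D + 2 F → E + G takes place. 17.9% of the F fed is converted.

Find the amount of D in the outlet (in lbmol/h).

F reacted = 0.179 × 51.3 = 9.183 lbmol/h; ν_F = −2, so ξ = 9.183/2 = 4.591 lbmol/h.
Outlet amounts (n = n₀ + ν ξ):
  D: 70.9 − 1(4.591) = 66.31
  F: 51.3 − 2(4.591) = 42.12
  E: 0 + 1(4.591) = 4.591
  G: 0 + 1(4.591) = 4.591

66.3 lbmol/h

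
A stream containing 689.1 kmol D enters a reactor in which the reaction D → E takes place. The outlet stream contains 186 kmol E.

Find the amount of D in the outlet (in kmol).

For E: n = n₀ + 1ξ → 186 = 0 + 1ξ, giving ξ = 186 kmol.
Outlet amounts (n = n₀ + ν ξ):
  D: 689.1 − 1(186) = 503.1
  E: 0 + 1(186) = 186

503 kmol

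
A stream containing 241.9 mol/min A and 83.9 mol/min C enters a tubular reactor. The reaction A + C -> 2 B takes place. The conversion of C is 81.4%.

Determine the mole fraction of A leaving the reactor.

0.533

C reacted = 0.814 × 83.9 = 68.29 mol/min; ν_C = −1, so ξ = 68.29/1 = 68.29 mol/min.
Outlet amounts (n = n₀ + ν ξ):
  A: 241.9 − 1(68.29) = 173.6
  C: 83.9 − 1(68.29) = 15.61
  B: 0 + 2(68.29) = 136.6
Total out = 325.8 mol/min; y_A = 173.6 / 325.8 = 0.5329.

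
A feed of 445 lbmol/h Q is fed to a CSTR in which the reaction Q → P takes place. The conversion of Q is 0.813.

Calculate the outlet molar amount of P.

362 lbmol/h

Q reacted = 0.813 × 445 = 361.8 lbmol/h; ν_Q = −1, so ξ = 361.8/1 = 361.8 lbmol/h.
Outlet amounts (n = n₀ + ν ξ):
  Q: 445 − 1(361.8) = 83.22
  P: 0 + 1(361.8) = 361.8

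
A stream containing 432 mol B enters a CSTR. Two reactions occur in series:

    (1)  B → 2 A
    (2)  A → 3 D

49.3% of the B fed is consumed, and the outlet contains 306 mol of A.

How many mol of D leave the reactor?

Conversion of B: B consumed = 1ξ₁ = 0.493 × 432 → ξ₁ = 213 mol.
A balance: n_A = 0 + 2ξ₁ − 1ξ₂ = 306 → ξ₂ = (2·213 − 306)/1 = 120 mol.
Outlet amounts (n = n₀ + Σ ν·ξ):
  B: 432 − 1(213) = 219
  A: 0 + 2(213) − 1(120) = 306
  D: 0 + 3(120) = 359.9

360 mol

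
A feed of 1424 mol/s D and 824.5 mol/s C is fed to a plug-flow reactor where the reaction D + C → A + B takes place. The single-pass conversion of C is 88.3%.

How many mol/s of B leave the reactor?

728 mol/s

C reacted = 0.883 × 824.5 = 728 mol/s; ν_C = −1, so ξ = 728/1 = 728 mol/s.
Outlet amounts (n = n₀ + ν ξ):
  D: 1424 − 1(728) = 696
  C: 824.5 − 1(728) = 96.47
  A: 0 + 1(728) = 728
  B: 0 + 1(728) = 728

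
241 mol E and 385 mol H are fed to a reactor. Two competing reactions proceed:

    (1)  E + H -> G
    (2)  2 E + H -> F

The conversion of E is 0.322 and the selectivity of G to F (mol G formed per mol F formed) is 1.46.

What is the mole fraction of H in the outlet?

0.601

Conversion of E: E consumed = 0.322 × 241 = 77.6 mol = 1ξ₁ + 2ξ₂.
Selectivity: 1ξ₁ / (1ξ₂) = 1.46 → ξ₁ = 1.46 ξ₂.
Substitute: (1·1.46 + 2) ξ₂ = 77.6 → ξ₂ = 22.43 mol, ξ₁ = 32.75 mol.
Outlet amounts (n = n₀ + Σ ν·ξ):
  E: 241 − 1(32.75) − 2(22.43) = 163.4
  H: 385 − 1(32.75) − 1(22.43) = 329.8
  G: 0 + 1(32.75) = 32.75
  F: 0 + 1(22.43) = 22.43
Total out = 548.4 mol; y_H = 329.8 / 548.4 = 0.6014.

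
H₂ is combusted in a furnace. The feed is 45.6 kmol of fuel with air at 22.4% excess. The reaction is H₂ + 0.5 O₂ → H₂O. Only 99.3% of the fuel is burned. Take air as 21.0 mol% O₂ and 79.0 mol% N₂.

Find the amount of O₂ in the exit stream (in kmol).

5.27 kmol

Stoichiometric O₂ = 0.5 × 45.6 = 22.8 kmol; O₂ fed = 22.8 × 1.224 = 27.91 kmol.
N₂ fed = 27.91 × 79/21 = 105 kmol.
Fuel reacted = 0.993 × 45.6 → ξ = 45.28 kmol.
Outlet (n = n₀ + ν ξ):
  H₂: 45.6 − 1(45.28) = 0.3192
  O₂: 27.91 − 0.5(45.28) = 5.267
  N₂: 105 (inert)
  H₂O: 0 + 1(45.28) = 45.28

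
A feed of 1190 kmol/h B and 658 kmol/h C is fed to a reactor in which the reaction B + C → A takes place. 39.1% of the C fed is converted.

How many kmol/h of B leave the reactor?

C reacted = 0.391 × 658 = 257.3 kmol/h; ν_C = −1, so ξ = 257.3/1 = 257.3 kmol/h.
Outlet amounts (n = n₀ + ν ξ):
  B: 1190 − 1(257.3) = 932.7
  C: 658 − 1(257.3) = 400.7
  A: 0 + 1(257.3) = 257.3

933 kmol/h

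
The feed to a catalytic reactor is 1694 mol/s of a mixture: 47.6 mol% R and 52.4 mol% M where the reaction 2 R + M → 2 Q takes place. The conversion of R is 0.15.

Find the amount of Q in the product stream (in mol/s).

R reacted = 0.15 × 806.3 = 121 mol/s; ν_R = −2, so ξ = 121/2 = 60.48 mol/s.
Outlet amounts (n = n₀ + ν ξ):
  R: 806.3 − 2(60.48) = 685.4
  M: 887.7 − 1(60.48) = 827.2
  Q: 0 + 2(60.48) = 121

121 mol/s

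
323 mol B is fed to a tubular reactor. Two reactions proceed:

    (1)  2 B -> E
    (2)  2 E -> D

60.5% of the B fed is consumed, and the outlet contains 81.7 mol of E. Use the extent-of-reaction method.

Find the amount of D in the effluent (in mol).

Conversion of B: B consumed = 2ξ₁ = 0.605 × 323 → ξ₁ = 97.71 mol.
E balance: n_E = 0 + 1ξ₁ − 2ξ₂ = 81.7 → ξ₂ = (1·97.71 − 81.7)/2 = 8.004 mol.
Outlet amounts (n = n₀ + Σ ν·ξ):
  B: 323 − 2(97.71) = 127.6
  E: 0 + 1(97.71) − 2(8.004) = 81.7
  D: 0 + 1(8.004) = 8.004

8 mol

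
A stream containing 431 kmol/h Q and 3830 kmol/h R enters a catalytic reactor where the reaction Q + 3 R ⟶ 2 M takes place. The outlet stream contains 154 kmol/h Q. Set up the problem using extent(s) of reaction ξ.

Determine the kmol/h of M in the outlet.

554 kmol/h

For Q: n = n₀ − 1ξ → 154 = 431 − 1ξ, giving ξ = 277 kmol/h.
Outlet amounts (n = n₀ + ν ξ):
  Q: 431 − 1(277) = 154
  R: 3830 − 3(277) = 2999
  M: 0 + 2(277) = 554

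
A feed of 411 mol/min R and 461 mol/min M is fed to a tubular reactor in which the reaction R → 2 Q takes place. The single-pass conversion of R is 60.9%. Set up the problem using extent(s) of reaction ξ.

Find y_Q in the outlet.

R reacted = 0.609 × 411 = 250.3 mol/min; ν_R = −1, so ξ = 250.3/1 = 250.3 mol/min.
Outlet amounts (n = n₀ + ν ξ):
  R: 411 − 1(250.3) = 160.7
  Q: 0 + 2(250.3) = 500.6
  M: 461 (inert)
Total out = 1122 mol/min; y_Q = 500.6 / 1122 = 0.446.

0.446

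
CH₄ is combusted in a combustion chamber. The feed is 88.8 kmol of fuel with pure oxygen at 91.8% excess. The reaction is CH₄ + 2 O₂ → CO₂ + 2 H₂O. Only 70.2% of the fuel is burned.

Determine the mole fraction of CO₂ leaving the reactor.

Stoichiometric O₂ = 2 × 88.8 = 177.6 kmol; O₂ fed = 177.6 × 1.918 = 340.6 kmol.
Fuel reacted = 0.702 × 88.8 → ξ = 62.34 kmol.
Outlet (n = n₀ + ν ξ):
  CH₄: 88.8 − 1(62.34) = 26.46
  O₂: 340.6 − 2(62.34) = 216
  CO₂: 0 + 1(62.34) = 62.34
  H₂O: 0 + 2(62.34) = 124.7
Total out = 429.4 kmol; y_CO₂ = 62.34 / 429.4 = 0.1452.

0.145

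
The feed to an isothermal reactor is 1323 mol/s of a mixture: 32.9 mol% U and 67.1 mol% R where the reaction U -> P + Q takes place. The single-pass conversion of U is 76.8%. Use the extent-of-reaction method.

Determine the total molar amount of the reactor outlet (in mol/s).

1660 mol/s

U reacted = 0.768 × 435.3 = 334.3 mol/s; ν_U = −1, so ξ = 334.3/1 = 334.3 mol/s.
Outlet amounts (n = n₀ + ν ξ):
  U: 435.3 − 1(334.3) = 101
  P: 0 + 1(334.3) = 334.3
  Q: 0 + 1(334.3) = 334.3
  R: 887.7 (inert)
Total out = 101 + 334.3 + 334.3 + 887.7 = 1657 mol/s.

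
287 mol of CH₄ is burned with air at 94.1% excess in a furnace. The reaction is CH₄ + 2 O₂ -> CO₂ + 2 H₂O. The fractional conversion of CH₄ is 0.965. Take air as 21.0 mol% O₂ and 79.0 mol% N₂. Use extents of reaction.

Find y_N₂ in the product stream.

0.749

Stoichiometric O₂ = 2 × 287 = 574 mol; O₂ fed = 574 × 1.941 = 1114 mol.
N₂ fed = 1114 × 79/21 = 4191 mol.
Fuel reacted = 0.965 × 287 → ξ = 277 mol.
Outlet (n = n₀ + ν ξ):
  CH₄: 287 − 1(277) = 10.05
  O₂: 1114 − 2(277) = 560.2
  N₂: 4191 (inert)
  CO₂: 0 + 1(277) = 277
  H₂O: 0 + 2(277) = 553.9
Total out = 5592 mol; y_N₂ = 4191 / 5592 = 0.7495.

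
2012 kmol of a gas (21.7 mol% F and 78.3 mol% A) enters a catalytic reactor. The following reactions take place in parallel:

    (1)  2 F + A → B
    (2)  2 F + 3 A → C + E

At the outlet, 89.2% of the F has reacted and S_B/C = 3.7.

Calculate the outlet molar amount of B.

Conversion of F: F consumed = 0.892 × 436.6 = 389.5 kmol = 2ξ₁ + 2ξ₂.
Selectivity: 1ξ₁ / (1ξ₂) = 3.7 → ξ₁ = 3.7 ξ₂.
Substitute: (2·3.7 + 2) ξ₂ = 389.5 → ξ₂ = 41.43 kmol, ξ₁ = 153.3 kmol.
Outlet amounts (n = n₀ + Σ ν·ξ):
  F: 436.6 − 2(153.3) − 2(41.43) = 47.15
  A: 1575 − 1(153.3) − 3(41.43) = 1298
  B: 0 + 1(153.3) = 153.3
  C: 0 + 1(41.43) = 41.43
  E: 0 + 1(41.43) = 41.43

153 kmol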